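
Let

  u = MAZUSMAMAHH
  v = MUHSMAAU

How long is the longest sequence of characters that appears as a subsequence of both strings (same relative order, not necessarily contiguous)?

Let dp[i][j] be the LCS length of the first i characters of u and the first j characters of v. dp[i][j] = dp[i-1][j-1]+1 when the i-th and j-th characters match, else max(dp[i-1][j], dp[i][j-1]).
    ·  M  U  H  S  M  A  A  U
 ·  0  0  0  0  0  0  0  0  0
 M  0  1  1  1  1  1  1  1  1
 A  0  1  1  1  1  1  2  2  2
 Z  0  1  1  1  1  1  2  2  2
 U  0  1  2  2  2  2  2  2  3
 S  0  1  2  2  3  3  3  3  3
 M  0  1  2  2  3  4  4  4  4
 A  0  1  2  2  3  4  5  5  5
 M  0  1  2  2  3  4  5  5  5
 A  0  1  2  2  3  4  5  6  6
 H  0  1  2  3  3  4  5  6  6
 H  0  1  2  3  3  4  5  6  6
dp[11][8] = 6. One LCS (by backtracking along matches): MUSMAA.

6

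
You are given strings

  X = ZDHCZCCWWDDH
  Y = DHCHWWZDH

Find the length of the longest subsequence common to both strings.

Pick D at X[2]=Y[1]; then H at X[3]=Y[2]; then C at X[4]=Y[3]; then W at X[8]=Y[5]; then W at X[9]=Y[6]; then D at X[11]=Y[8]; then H at X[12]=Y[9]; all 7 characters appear in both, in order. The LCS DP gives dp[12][9] = 7, so this is optimal.

7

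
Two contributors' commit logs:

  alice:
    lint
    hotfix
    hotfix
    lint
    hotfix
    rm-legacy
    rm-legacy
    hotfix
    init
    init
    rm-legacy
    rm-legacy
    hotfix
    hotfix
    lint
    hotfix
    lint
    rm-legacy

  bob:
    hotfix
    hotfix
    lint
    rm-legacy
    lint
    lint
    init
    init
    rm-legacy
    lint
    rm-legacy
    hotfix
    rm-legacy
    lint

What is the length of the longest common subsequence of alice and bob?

10

One common subsequence of length 10: hotfix at alice[2]=bob[1], then hotfix at alice[3]=bob[2], then lint at alice[4]=bob[3], then rm-legacy at alice[6]=bob[4], then init at alice[9]=bob[7], then init at alice[10]=bob[8], then rm-legacy at alice[11]=bob[9], then rm-legacy at alice[12]=bob[11], then hotfix at alice[13]=bob[12], then lint at alice[17]=bob[14]. dp[18][14] = 10 confirms this is the maximum.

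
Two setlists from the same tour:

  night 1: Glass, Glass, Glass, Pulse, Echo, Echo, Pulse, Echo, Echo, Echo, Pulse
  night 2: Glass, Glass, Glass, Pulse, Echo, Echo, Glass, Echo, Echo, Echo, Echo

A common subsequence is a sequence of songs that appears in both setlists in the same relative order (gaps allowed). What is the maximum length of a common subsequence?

One common subsequence of length 9: Glass (night 1 #1, night 2 #1) → Glass (night 1 #2, night 2 #2) → Glass (night 1 #3, night 2 #3) → Pulse (night 1 #4, night 2 #4) → Echo (night 1 #5, night 2 #6) → Echo (night 1 #6, night 2 #8) → Echo (night 1 #8, night 2 #9) → Echo (night 1 #9, night 2 #10) → Echo (night 1 #10, night 2 #11), and the DP table's final entry dp[11][11] is also 9, so no common subsequence is longer.

9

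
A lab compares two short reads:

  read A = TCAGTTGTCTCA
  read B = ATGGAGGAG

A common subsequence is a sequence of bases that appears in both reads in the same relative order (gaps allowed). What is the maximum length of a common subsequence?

One common subsequence of length 5: T (read A #1, read B #2) → A (read A #3, read B #5) → G (read A #4, read B #6) → G (read A #7, read B #7) → A (read A #12, read B #8). dp[12][9] = 5 confirms this is the maximum.

5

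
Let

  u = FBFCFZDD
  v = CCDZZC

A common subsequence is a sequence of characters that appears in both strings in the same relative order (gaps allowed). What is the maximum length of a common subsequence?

Match C [4,2] → Z [6,5] — 2 characters in the same relative order in both. Since dp[8][6] = 2, nothing longer is possible.

2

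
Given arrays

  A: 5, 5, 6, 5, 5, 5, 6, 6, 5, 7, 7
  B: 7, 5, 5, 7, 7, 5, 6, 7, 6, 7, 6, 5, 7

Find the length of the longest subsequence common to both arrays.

7

Let dp[i][j] be the LCS length of the first i values of A and the first j values of B. dp[i][j] = dp[i-1][j-1]+1 when the i-th and j-th values match, else max(dp[i-1][j], dp[i][j-1]).
    ·  7  5  5  7  7  5  6  7  6  7  6  5  7
 ·  0  0  0  0  0  0  0  0  0  0  0  0  0  0
 5  0  0  1  1  1  1  1  1  1  1  1  1  1  1
 5  0  0  1  2  2  2  2  2  2  2  2  2  2  2
 6  0  0  1  2  2  2  2  3  3  3  3  3  3  3
 5  0  0  1  2  2  2  3  3  3  3  3  3  4  4
 5  0  0  1  2  2  2  3  3  3  3  3  3  4  4
 5  0  0  1  2  2  2  3  3  3  3  3  3  4  4
 6  0  0  1  2  2  2  3  4  4  4  4  4  4  4
 6  0  0  1  2  2  2  3  4  4  5  5  5  5  5
 5  0  0  1  2  2  2  3  4  4  5  5  5  6  6
 7  0  1  1  2  3  3  3  4  5  5  6  6  6  7
 7  0  1  1  2  3  4  4  4  5  5  6  6  6  7
dp[11][13] = 7. One LCS (by backtracking along matches): 5, 5, 6, 6, 6, 5, 7.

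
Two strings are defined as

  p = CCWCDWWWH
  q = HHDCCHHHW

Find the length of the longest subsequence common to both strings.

3

Pick C at p[1]=q[4], then C at p[2]=q[5], then W at p[8]=q[9]; all 3 characters appear in both, in order. Since dp[9][9] = 3, nothing longer is possible.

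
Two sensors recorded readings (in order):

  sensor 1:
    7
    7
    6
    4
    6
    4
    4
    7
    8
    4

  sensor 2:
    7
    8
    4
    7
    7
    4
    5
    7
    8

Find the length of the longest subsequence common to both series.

5

Pick 7 at sensor 1[1]=sensor 2[4], 7 at sensor 1[2]=sensor 2[5], 4 at sensor 1[4]=sensor 2[6], 7 at sensor 1[8]=sensor 2[8], 8 at sensor 1[9]=sensor 2[9]; all 5 values appear in both, in order. Since dp[10][9] = 5, nothing longer is possible.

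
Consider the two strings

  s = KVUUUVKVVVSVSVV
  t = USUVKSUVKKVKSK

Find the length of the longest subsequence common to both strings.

One common subsequence of length 7: U [3,1]; then U [4,3]; then U [5,7]; then V [6,8]; then K [7,10]; then V [8,11]; then S [11,13], and the DP table's final entry dp[15][14] is also 7, so no common subsequence is longer.

7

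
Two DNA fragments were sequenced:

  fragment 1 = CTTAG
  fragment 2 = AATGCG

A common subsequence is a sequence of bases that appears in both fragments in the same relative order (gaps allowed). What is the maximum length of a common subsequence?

2

Let dp[i][j] be the LCS length of the first i bases of fragment 1 and the first j bases of fragment 2. dp[i][j] = dp[i-1][j-1]+1 when the i-th and j-th bases match, else max(dp[i-1][j], dp[i][j-1]).
    ·  A  A  T  G  C  G
 ·  0  0  0  0  0  0  0
 C  0  0  0  0  0  1  1
 T  0  0  0  1  1  1  1
 T  0  0  0  1  1  1  1
 A  0  1  1  1  1  1  1
 G  0  1  1  1  2  2  2
dp[5][6] = 2. One LCS (by backtracking along matches): CG.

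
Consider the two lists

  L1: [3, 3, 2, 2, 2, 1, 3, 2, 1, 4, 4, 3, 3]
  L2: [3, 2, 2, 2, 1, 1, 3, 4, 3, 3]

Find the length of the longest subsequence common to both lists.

Let dp[i][j] be the LCS length of the first i values of L1 and the first j values of L2. dp[i][j] = dp[i-1][j-1]+1 when the i-th and j-th values match, else max(dp[i-1][j], dp[i][j-1]).
    ·  3  2  2  2  1  1  3  4  3  3
 ·  0  0  0  0  0  0  0  0  0  0  0
 3  0  1  1  1  1  1  1  1  1  1  1
 3  0  1  1  1  1  1  1  2  2  2  2
 2  0  1  2  2  2  2  2  2  2  2  2
 2  0  1  2  3  3  3  3  3  3  3  3
 2  0  1  2  3  4  4  4  4  4  4  4
 1  0  1  2  3  4  5  5  5  5  5  5
 3  0  1  2  3  4  5  5  6  6  6  6
 2  0  1  2  3  4  5  5  6  6  6  6
 1  0  1  2  3  4  5  6  6  6  6  6
 4  0  1  2  3  4  5  6  6  7  7  7
 4  0  1  2  3  4  5  6  6  7  7  7
 3  0  1  2  3  4  5  6  7  7  8  8
 3  0  1  2  3  4  5  6  7  7  8  9
dp[13][10] = 9. One LCS (by backtracking along matches): 3, 2, 2, 2, 1, 3, 4, 3, 3.

9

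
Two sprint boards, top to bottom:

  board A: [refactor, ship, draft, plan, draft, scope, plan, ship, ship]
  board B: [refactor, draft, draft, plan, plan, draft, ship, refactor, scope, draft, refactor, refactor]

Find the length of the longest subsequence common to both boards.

5

Pick refactor at board A[1]=board B[1] → draft at board A[3]=board B[3] → plan at board A[4]=board B[5] → draft at board A[5]=board B[6] → scope at board A[6]=board B[9]; all 5 tasks appear in both, in order. The LCS DP gives dp[9][12] = 5, so this is optimal.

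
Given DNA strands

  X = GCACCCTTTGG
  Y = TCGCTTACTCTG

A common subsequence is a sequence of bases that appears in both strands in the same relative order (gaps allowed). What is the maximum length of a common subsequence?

Pick G (X #1, Y #3) → C (X #2, Y #4) → A (X #3, Y #7) → C (X #4, Y #8) → C (X #6, Y #10) → T (X #9, Y #11) → G (X #11, Y #12); all 7 bases appear in both, in order, and the DP table's final entry dp[11][12] is also 7, so no common subsequence is longer.

7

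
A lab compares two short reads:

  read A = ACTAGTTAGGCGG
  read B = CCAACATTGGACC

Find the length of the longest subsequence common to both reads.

Match A at read A[1]=read B[4], C at read A[2]=read B[5], A at read A[4]=read B[6], T at read A[6]=read B[7], T at read A[7]=read B[8], G at read A[9]=read B[9], G at read A[10]=read B[10], C at read A[11]=read B[13] — 8 bases in the same relative order in both. The LCS DP gives dp[13][13] = 8, so this is optimal.

8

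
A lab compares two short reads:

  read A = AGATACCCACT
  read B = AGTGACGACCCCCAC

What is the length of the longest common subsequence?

One common subsequence of length 9: A [1,1], then G [2,4], then A [3,5], then A [5,8], then C [6,11], then C [7,12], then C [8,13], then A [9,14], then C [10,15]. The LCS DP gives dp[11][15] = 9, so this is optimal.

9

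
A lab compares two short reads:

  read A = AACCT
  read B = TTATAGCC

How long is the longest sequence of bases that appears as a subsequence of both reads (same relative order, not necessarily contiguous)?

Let dp[i][j] be the LCS length of the first i bases of read A and the first j bases of read B. dp[i][j] = dp[i-1][j-1]+1 when the i-th and j-th bases match, else max(dp[i-1][j], dp[i][j-1]).
    ·  T  T  A  T  A  G  C  C
 ·  0  0  0  0  0  0  0  0  0
 A  0  0  0  1  1  1  1  1  1
 A  0  0  0  1  1  2  2  2  2
 C  0  0  0  1  1  2  2  3  3
 C  0  0  0  1  1  2  2  3  4
 T  0  1  1  1  2  2  2  3  4
dp[5][8] = 4. One LCS (by backtracking along matches): AACC.

4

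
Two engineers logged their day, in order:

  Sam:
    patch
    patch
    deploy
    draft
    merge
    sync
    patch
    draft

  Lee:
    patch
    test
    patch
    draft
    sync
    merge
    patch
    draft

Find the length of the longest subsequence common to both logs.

6

Taking patch [1,1]; then patch [2,3]; then draft [4,4]; then merge [5,6]; then patch [7,7]; then draft [8,8] gives a common subsequence of length 6. Since dp[8][8] = 6, nothing longer is possible.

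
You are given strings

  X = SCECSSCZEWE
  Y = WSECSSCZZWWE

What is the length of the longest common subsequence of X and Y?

Let dp[i][j] be the LCS length of the first i characters of X and the first j characters of Y. dp[i][j] = dp[i-1][j-1]+1 when the i-th and j-th characters match, else max(dp[i-1][j], dp[i][j-1]).
    ·  W  S  E  C  S  S  C  Z  Z  W  W  E
 ·  0  0  0  0  0  0  0  0  0  0  0  0  0
 S  0  0  1  1  1  1  1  1  1  1  1  1  1
 C  0  0  1  1  2  2  2  2  2  2  2  2  2
 E  0  0  1  2  2  2  2  2  2  2  2  2  3
 C  0  0  1  2  3  3  3  3  3  3  3  3  3
 S  0  0  1  2  3  4  4  4  4  4  4  4  4
 S  0  0  1  2  3  4  5  5  5  5  5  5  5
 C  0  0  1  2  3  4  5  6  6  6  6  6  6
 Z  0  0  1  2  3  4  5  6  7  7  7  7  7
 E  0  0  1  2  3  4  5  6  7  7  7  7  8
 W  0  1  1  2  3  4  5  6  7  7  8  8  8
 E  0  1  1  2  3  4  5  6  7  7  8  8  9
dp[11][12] = 9. One LCS (by backtracking along matches): SECSSCZWE.

9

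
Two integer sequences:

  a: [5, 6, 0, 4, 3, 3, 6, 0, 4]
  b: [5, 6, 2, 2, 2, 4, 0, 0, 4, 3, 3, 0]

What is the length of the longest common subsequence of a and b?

7

Pick 5 [1,1] → 6 [2,2] → 0 [3,8] → 4 [4,9] → 3 [5,10] → 3 [6,11] → 0 [8,12]; all 7 values appear in both, in order. The LCS DP gives dp[9][12] = 7, so this is optimal.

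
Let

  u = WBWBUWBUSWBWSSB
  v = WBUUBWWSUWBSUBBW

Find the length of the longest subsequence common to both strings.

9

Pick W (u #1, v #1) → B (u #2, v #5) → W (u #3, v #7) → U (u #5, v #9) → W (u #6, v #10) → B (u #7, v #11) → U (u #8, v #13) → B (u #11, v #15) → W (u #12, v #16); all 9 characters appear in both, in order. The LCS DP gives dp[15][16] = 9, so this is optimal.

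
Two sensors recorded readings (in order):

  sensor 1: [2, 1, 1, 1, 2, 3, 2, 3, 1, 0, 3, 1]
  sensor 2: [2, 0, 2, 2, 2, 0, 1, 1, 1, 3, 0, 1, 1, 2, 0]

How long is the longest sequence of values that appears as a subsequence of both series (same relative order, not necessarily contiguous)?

7

Pick 2 (sensor 1 #1, sensor 2 #5); then 1 (sensor 1 #2, sensor 2 #7); then 1 (sensor 1 #3, sensor 2 #8); then 1 (sensor 1 #4, sensor 2 #9); then 3 (sensor 1 #6, sensor 2 #10); then 2 (sensor 1 #7, sensor 2 #14); then 0 (sensor 1 #10, sensor 2 #15); all 7 values appear in both, in order. dp[12][15] = 7 confirms this is the maximum.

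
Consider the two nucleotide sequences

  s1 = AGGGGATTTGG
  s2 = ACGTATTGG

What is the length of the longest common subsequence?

Match A [1,1], G [2,3], A [6,5], T [8,6], T [9,7], G [10,8], G [11,9] — 7 bases in the same relative order in both. Since dp[11][9] = 7, nothing longer is possible.

7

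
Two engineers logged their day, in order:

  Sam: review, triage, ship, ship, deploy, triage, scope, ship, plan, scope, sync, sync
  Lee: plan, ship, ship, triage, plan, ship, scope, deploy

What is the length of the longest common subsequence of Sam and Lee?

5

Pick ship (Sam #3, Lee #2); then ship (Sam #4, Lee #3); then triage (Sam #6, Lee #4); then ship (Sam #8, Lee #6); then scope (Sam #10, Lee #7); all 5 tasks appear in both, in order, and the DP table's final entry dp[12][8] is also 5, so no common subsequence is longer.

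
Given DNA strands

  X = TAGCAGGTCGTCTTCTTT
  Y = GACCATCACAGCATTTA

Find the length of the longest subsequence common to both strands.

10

Match A at X[2]=Y[2], C at X[4]=Y[4], A at X[5]=Y[5], T at X[8]=Y[6], C at X[9]=Y[9], G at X[10]=Y[11], C at X[12]=Y[12], T at X[13]=Y[14], T at X[14]=Y[15], T at X[16]=Y[16] — 10 bases in the same relative order in both. The LCS DP gives dp[18][17] = 10, so this is optimal.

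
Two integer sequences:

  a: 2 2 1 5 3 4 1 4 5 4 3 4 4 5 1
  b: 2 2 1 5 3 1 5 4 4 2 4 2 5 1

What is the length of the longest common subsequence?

12

One common subsequence of length 12: 2 (a #1, b #1), then 2 (a #2, b #2), then 1 (a #3, b #3), then 5 (a #4, b #4), then 3 (a #5, b #5), then 1 (a #7, b #6), then 5 (a #9, b #7), then 4 (a #10, b #8), then 4 (a #12, b #9), then 4 (a #13, b #11), then 5 (a #14, b #13), then 1 (a #15, b #14), and the DP table's final entry dp[15][14] is also 12, so no common subsequence is longer.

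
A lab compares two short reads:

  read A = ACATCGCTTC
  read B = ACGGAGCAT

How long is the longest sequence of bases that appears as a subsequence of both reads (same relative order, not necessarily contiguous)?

6

Match A (read A #1, read B #1); then C (read A #2, read B #2); then A (read A #3, read B #5); then G (read A #6, read B #6); then C (read A #7, read B #7); then T (read A #9, read B #9) — 6 bases in the same relative order in both. The LCS DP gives dp[10][9] = 6, so this is optimal.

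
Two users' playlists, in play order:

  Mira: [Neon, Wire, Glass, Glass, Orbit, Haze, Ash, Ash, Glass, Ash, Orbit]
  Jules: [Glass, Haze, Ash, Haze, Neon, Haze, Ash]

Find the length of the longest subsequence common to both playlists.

4

Pick Glass [4,1]; then Haze [6,2]; then Ash [7,3]; then Ash [10,7]; all 4 songs appear in both, in order. The LCS DP gives dp[11][7] = 4, so this is optimal.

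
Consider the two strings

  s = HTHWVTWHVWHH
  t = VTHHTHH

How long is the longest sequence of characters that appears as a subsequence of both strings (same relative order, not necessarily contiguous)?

Let dp[i][j] be the LCS length of the first i characters of s and the first j characters of t. dp[i][j] = dp[i-1][j-1]+1 when the i-th and j-th characters match, else max(dp[i-1][j], dp[i][j-1]).
    ·  V  T  H  H  T  H  H
 ·  0  0  0  0  0  0  0  0
 H  0  0  0  1  1  1  1  1
 T  0  0  1  1  1  2  2  2
 H  0  0  1  2  2  2  3  3
 W  0  0  1  2  2  2  3  3
 V  0  1  1  2  2  2  3  3
 T  0  1  2  2  2  3  3  3
 W  0  1  2  2  2  3  3  3
 H  0  1  2  3  3  3  4  4
 V  0  1  2  3  3  3  4  4
 W  0  1  2  3  3  3  4  4
 H  0  1  2  3  4  4  4  5
 H  0  1  2  3  4  4  5  5
dp[12][7] = 5. One LCS (by backtracking along matches): HHTHH.

5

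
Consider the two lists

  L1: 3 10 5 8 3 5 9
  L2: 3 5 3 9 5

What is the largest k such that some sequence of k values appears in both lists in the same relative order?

4

One common subsequence of length 4: 3 at L1[1]=L2[1] → 5 at L1[3]=L2[2] → 3 at L1[5]=L2[3] → 5 at L1[6]=L2[5]. Since dp[7][5] = 4, nothing longer is possible.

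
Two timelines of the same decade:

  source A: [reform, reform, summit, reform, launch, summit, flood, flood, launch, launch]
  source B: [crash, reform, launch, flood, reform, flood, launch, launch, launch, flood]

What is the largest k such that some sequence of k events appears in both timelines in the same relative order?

6

One common subsequence of length 6: reform at source A[4]=source B[2], then launch at source A[5]=source B[3], then flood at source A[7]=source B[4], then flood at source A[8]=source B[6], then launch at source A[9]=source B[8], then launch at source A[10]=source B[9]. Since dp[10][10] = 6, nothing longer is possible.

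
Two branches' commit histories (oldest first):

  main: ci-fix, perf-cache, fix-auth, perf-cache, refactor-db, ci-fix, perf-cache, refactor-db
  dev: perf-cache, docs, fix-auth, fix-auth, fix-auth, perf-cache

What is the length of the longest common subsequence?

3

Match perf-cache [2,1]; then fix-auth [3,5]; then perf-cache [7,6] — 3 commits in the same relative order in both, and the DP table's final entry dp[8][6] is also 3, so no common subsequence is longer.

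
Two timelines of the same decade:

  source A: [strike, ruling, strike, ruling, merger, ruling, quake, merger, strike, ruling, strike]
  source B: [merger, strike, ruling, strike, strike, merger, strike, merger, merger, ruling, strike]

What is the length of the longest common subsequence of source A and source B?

7

Taking strike (source A #1, source B #2) → ruling (source A #2, source B #3) → strike (source A #3, source B #7) → merger (source A #5, source B #8) → merger (source A #8, source B #9) → ruling (source A #10, source B #10) → strike (source A #11, source B #11) gives a common subsequence of length 7. dp[11][11] = 7 confirms this is the maximum.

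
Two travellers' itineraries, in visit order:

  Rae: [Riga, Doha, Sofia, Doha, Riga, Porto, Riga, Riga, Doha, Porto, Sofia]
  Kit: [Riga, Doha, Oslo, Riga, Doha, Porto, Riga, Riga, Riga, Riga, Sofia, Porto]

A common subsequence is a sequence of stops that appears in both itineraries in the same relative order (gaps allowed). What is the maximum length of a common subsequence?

7

Taking Riga at Rae[1]=Kit[1], then Doha at Rae[2]=Kit[2], then Doha at Rae[4]=Kit[5], then Riga at Rae[5]=Kit[8], then Riga at Rae[7]=Kit[9], then Riga at Rae[8]=Kit[10], then Porto at Rae[10]=Kit[12] gives a common subsequence of length 7. The LCS DP gives dp[11][12] = 7, so this is optimal.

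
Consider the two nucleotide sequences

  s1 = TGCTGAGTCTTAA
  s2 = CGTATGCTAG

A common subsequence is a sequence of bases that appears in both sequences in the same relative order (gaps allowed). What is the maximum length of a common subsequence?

7

Taking G [2,2] → T [4,3] → A [6,4] → G [7,6] → C [9,7] → T [11,8] → A [12,9] gives a common subsequence of length 7. dp[13][10] = 7 confirms this is the maximum.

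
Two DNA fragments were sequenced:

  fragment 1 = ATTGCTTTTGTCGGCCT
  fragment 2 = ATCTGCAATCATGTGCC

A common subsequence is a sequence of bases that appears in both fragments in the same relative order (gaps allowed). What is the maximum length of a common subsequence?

12

Match A [1,1], T [2,2], T [3,4], G [4,5], C [5,6], T [6,9], T [9,12], G [10,13], T [11,14], G [14,15], C [15,16], C [16,17] — 12 bases in the same relative order in both. Since dp[17][17] = 12, nothing longer is possible.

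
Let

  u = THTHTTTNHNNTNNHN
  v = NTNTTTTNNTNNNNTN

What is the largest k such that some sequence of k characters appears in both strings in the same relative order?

Taking T [1,2]; then T [3,4]; then T [5,5]; then T [6,6]; then T [7,7]; then N [8,9]; then N [10,11]; then N [11,12]; then N [13,13]; then N [14,14]; then N [16,16] gives a common subsequence of length 11. dp[16][16] = 11 confirms this is the maximum.

11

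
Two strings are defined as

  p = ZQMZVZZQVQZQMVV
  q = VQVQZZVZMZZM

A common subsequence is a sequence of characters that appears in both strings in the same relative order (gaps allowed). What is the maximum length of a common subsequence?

Match Z (p #1, q #5) → Z (p #4, q #6) → V (p #5, q #7) → Z (p #6, q #8) → Z (p #7, q #10) → Z (p #11, q #11) → M (p #13, q #12) — 7 characters in the same relative order in both. dp[15][12] = 7 confirms this is the maximum.

7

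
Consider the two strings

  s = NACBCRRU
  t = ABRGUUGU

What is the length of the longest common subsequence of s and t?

One common subsequence of length 4: A [2,1], then B [4,2], then R [6,3], then U [8,8]. Since dp[8][8] = 4, nothing longer is possible.

4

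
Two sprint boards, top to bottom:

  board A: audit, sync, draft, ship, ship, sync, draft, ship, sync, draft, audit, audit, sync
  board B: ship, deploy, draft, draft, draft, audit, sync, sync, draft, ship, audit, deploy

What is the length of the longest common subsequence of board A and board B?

Pick audit [1,6], sync [2,7], sync [6,8], draft [7,9], ship [8,10], audit [11,11]; all 6 tasks appear in both, in order. Since dp[13][12] = 6, nothing longer is possible.

6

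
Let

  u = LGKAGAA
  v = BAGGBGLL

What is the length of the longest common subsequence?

2

Pick G (u #2, v #4), then G (u #5, v #6); all 2 characters appear in both, in order. dp[7][8] = 2 confirms this is the maximum.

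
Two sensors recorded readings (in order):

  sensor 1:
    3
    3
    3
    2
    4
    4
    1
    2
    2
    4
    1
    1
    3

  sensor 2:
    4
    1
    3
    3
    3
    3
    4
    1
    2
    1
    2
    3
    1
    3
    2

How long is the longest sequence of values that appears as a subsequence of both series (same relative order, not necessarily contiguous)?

Pick 3 (sensor 1 #1, sensor 2 #4), 3 (sensor 1 #2, sensor 2 #5), 3 (sensor 1 #3, sensor 2 #6), 4 (sensor 1 #6, sensor 2 #7), 1 (sensor 1 #7, sensor 2 #8), 2 (sensor 1 #8, sensor 2 #9), 2 (sensor 1 #9, sensor 2 #11), 1 (sensor 1 #12, sensor 2 #13), 3 (sensor 1 #13, sensor 2 #14); all 9 values appear in both, in order. The LCS DP gives dp[13][15] = 9, so this is optimal.

9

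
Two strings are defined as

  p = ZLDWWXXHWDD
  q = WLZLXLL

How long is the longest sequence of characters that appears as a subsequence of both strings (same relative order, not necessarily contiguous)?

Pick Z at p[1]=q[3], L at p[2]=q[4], X at p[6]=q[5]; all 3 characters appear in both, in order. dp[11][7] = 3 confirms this is the maximum.

3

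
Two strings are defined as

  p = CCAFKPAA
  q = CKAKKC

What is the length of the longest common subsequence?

Taking C (p #1, q #1); then A (p #3, q #3); then K (p #5, q #5) gives a common subsequence of length 3. The LCS DP gives dp[8][6] = 3, so this is optimal.

3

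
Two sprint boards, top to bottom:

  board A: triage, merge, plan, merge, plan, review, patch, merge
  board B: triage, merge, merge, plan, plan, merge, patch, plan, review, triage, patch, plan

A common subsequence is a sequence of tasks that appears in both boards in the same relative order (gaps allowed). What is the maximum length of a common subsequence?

One common subsequence of length 7: triage (board A #1, board B #1), then merge (board A #2, board B #3), then plan (board A #3, board B #5), then merge (board A #4, board B #6), then plan (board A #5, board B #8), then review (board A #6, board B #9), then patch (board A #7, board B #11). Since dp[8][12] = 7, nothing longer is possible.

7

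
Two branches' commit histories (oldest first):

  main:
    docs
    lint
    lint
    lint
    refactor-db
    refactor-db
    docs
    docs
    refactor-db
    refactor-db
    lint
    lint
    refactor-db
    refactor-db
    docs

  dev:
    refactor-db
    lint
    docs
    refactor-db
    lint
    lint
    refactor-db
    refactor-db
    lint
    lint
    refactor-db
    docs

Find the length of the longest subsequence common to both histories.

Taking docs [1,3]; then lint [3,5]; then lint [4,6]; then refactor-db [9,7]; then refactor-db [10,8]; then lint [11,9]; then lint [12,10]; then refactor-db [14,11]; then docs [15,12] gives a common subsequence of length 9. Since dp[15][12] = 9, nothing longer is possible.

9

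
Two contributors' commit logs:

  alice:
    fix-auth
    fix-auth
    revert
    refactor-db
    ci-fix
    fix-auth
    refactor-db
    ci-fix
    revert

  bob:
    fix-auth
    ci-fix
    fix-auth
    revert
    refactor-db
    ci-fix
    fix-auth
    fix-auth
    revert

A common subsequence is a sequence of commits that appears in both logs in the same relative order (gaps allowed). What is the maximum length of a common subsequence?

One common subsequence of length 7: fix-auth at alice[1]=bob[1], fix-auth at alice[2]=bob[3], revert at alice[3]=bob[4], refactor-db at alice[4]=bob[5], ci-fix at alice[5]=bob[6], fix-auth at alice[6]=bob[8], revert at alice[9]=bob[9]. Since dp[9][9] = 7, nothing longer is possible.

7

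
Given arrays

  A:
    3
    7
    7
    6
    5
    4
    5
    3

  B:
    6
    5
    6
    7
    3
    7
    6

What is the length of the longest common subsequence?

3

Taking 3 at A[1]=B[5] → 7 at A[3]=B[6] → 6 at A[4]=B[7] gives a common subsequence of length 3. The LCS DP gives dp[8][7] = 3, so this is optimal.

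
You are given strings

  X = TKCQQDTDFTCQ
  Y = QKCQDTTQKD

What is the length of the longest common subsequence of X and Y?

7

Pick K at X[2]=Y[2], then C at X[3]=Y[3], then Q at X[5]=Y[4], then D at X[6]=Y[5], then T at X[7]=Y[6], then T at X[10]=Y[7], then Q at X[12]=Y[8]; all 7 characters appear in both, in order, and the DP table's final entry dp[12][10] is also 7, so no common subsequence is longer.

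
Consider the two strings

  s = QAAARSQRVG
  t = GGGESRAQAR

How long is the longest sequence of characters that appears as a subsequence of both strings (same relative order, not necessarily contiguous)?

One common subsequence of length 3: Q [1,8] → A [4,9] → R [8,10]. The LCS DP gives dp[10][10] = 3, so this is optimal.

3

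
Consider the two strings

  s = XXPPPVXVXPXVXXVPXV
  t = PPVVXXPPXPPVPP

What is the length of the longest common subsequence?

One common subsequence of length 9: P [3,1] → P [4,2] → V [6,4] → X [7,5] → X [9,6] → P [10,8] → X [11,9] → V [12,12] → P [16,14]. The LCS DP gives dp[18][14] = 9, so this is optimal.

9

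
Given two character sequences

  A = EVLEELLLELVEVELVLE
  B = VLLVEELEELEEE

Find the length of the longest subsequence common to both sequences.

Taking V [2,1] → L [3,3] → E [4,5] → E [5,6] → L [6,7] → E [9,9] → L [10,10] → E [12,11] → E [14,12] → E [18,13] gives a common subsequence of length 10. The LCS DP gives dp[18][13] = 10, so this is optimal.

10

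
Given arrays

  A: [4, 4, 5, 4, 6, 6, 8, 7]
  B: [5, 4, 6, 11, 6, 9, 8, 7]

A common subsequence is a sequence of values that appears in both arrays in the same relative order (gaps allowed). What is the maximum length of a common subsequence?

One common subsequence of length 6: 5 (A #3, B #1), then 4 (A #4, B #2), then 6 (A #5, B #3), then 6 (A #6, B #5), then 8 (A #7, B #7), then 7 (A #8, B #8). The LCS DP gives dp[8][8] = 6, so this is optimal.

6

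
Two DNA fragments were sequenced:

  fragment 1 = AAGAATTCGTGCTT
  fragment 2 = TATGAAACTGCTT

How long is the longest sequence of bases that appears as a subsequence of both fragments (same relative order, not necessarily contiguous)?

10

Match A (fragment 1 #1, fragment 2 #2) → A (fragment 1 #2, fragment 2 #5) → A (fragment 1 #4, fragment 2 #6) → A (fragment 1 #5, fragment 2 #7) → C (fragment 1 #8, fragment 2 #8) → T (fragment 1 #10, fragment 2 #9) → G (fragment 1 #11, fragment 2 #10) → C (fragment 1 #12, fragment 2 #11) → T (fragment 1 #13, fragment 2 #12) → T (fragment 1 #14, fragment 2 #13) — 10 bases in the same relative order in both, and the DP table's final entry dp[14][13] is also 10, so no common subsequence is longer.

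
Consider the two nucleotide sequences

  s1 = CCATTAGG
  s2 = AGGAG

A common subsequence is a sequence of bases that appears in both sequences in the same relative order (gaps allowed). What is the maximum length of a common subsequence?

3

Pick A [3,1], A [6,4], G [8,5]; all 3 bases appear in both, in order. The LCS DP gives dp[8][5] = 3, so this is optimal.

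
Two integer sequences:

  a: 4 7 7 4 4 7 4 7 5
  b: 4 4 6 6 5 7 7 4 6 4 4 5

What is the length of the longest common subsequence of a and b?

7

Match 4 [1,2], 7 [2,6], 7 [3,7], 4 [4,8], 4 [5,10], 4 [7,11], 5 [9,12] — 7 values in the same relative order in both. Since dp[9][12] = 7, nothing longer is possible.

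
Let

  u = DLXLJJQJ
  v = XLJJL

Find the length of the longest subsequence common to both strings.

Taking X at u[3]=v[1] → L at u[4]=v[2] → J at u[5]=v[3] → J at u[6]=v[4] gives a common subsequence of length 4. dp[8][5] = 4 confirms this is the maximum.

4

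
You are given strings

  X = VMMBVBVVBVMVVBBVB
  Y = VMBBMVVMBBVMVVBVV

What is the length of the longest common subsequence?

Match V (X #1, Y #1), then M (X #3, Y #2), then B (X #4, Y #3), then B (X #6, Y #4), then V (X #7, Y #6), then V (X #8, Y #7), then B (X #9, Y #10), then V (X #10, Y #11), then M (X #11, Y #12), then V (X #12, Y #13), then V (X #13, Y #14), then B (X #14, Y #15), then V (X #16, Y #17) — 13 characters in the same relative order in both. dp[17][17] = 13 confirms this is the maximum.

13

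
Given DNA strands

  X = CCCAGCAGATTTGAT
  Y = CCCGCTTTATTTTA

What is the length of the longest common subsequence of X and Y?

Match C at X[1]=Y[1], C at X[2]=Y[2], C at X[3]=Y[3], G at X[5]=Y[4], C at X[6]=Y[5], A at X[7]=Y[9], T at X[10]=Y[11], T at X[11]=Y[12], T at X[12]=Y[13], A at X[14]=Y[14] — 10 bases in the same relative order in both. Since dp[15][14] = 10, nothing longer is possible.

10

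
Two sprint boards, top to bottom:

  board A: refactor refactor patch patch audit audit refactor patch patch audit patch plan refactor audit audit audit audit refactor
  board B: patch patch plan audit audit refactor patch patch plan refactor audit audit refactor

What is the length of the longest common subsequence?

Pick patch (board A #3, board B #1); then patch (board A #4, board B #2); then audit (board A #5, board B #4); then audit (board A #6, board B #5); then refactor (board A #7, board B #6); then patch (board A #9, board B #7); then patch (board A #11, board B #8); then plan (board A #12, board B #9); then refactor (board A #13, board B #10); then audit (board A #16, board B #11); then audit (board A #17, board B #12); then refactor (board A #18, board B #13); all 12 tasks appear in both, in order. dp[18][13] = 12 confirms this is the maximum.

12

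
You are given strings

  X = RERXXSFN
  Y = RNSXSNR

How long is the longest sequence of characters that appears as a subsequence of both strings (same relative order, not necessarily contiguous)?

One common subsequence of length 4: R [1,1], then X [5,4], then S [6,5], then N [8,6]. dp[8][7] = 4 confirms this is the maximum.

4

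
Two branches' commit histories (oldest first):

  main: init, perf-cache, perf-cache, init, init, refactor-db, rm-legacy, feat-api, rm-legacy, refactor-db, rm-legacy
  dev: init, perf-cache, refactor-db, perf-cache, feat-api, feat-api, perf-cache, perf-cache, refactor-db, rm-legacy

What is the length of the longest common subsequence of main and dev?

6

Taking init (main #1, dev #1); then perf-cache (main #2, dev #2); then perf-cache (main #3, dev #4); then feat-api (main #8, dev #6); then refactor-db (main #10, dev #9); then rm-legacy (main #11, dev #10) gives a common subsequence of length 6. dp[11][10] = 6 confirms this is the maximum.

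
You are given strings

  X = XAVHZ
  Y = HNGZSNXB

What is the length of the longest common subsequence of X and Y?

2

Let dp[i][j] be the LCS length of the first i characters of X and the first j characters of Y. dp[i][j] = dp[i-1][j-1]+1 when the i-th and j-th characters match, else max(dp[i-1][j], dp[i][j-1]).
    ·  H  N  G  Z  S  N  X  B
 ·  0  0  0  0  0  0  0  0  0
 X  0  0  0  0  0  0  0  1  1
 A  0  0  0  0  0  0  0  1  1
 V  0  0  0  0  0  0  0  1  1
 H  0  1  1  1  1  1  1  1  1
 Z  0  1  1  1  2  2  2  2  2
dp[5][8] = 2. One LCS (by backtracking along matches): HZ.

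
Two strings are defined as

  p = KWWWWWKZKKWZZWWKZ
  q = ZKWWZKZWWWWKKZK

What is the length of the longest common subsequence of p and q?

Match K (p #1, q #2), then W (p #2, q #4), then W (p #3, q #8), then W (p #4, q #9), then W (p #5, q #10), then W (p #6, q #11), then K (p #9, q #12), then K (p #10, q #13), then Z (p #13, q #14), then K (p #16, q #15) — 10 characters in the same relative order in both. The LCS DP gives dp[17][15] = 10, so this is optimal.

10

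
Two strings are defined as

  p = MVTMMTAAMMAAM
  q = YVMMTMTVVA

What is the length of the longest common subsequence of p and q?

6

Match V at p[2]=q[2] → M at p[4]=q[3] → M at p[5]=q[4] → T at p[6]=q[5] → M at p[9]=q[6] → A at p[12]=q[10] — 6 characters in the same relative order in both. dp[13][10] = 6 confirms this is the maximum.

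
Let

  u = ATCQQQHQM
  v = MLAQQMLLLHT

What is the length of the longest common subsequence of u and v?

Let dp[i][j] be the LCS length of the first i characters of u and the first j characters of v. dp[i][j] = dp[i-1][j-1]+1 when the i-th and j-th characters match, else max(dp[i-1][j], dp[i][j-1]).
    ·  M  L  A  Q  Q  M  L  L  L  H  T
 ·  0  0  0  0  0  0  0  0  0  0  0  0
 A  0  0  0  1  1  1  1  1  1  1  1  1
 T  0  0  0  1  1  1  1  1  1  1  1  2
 C  0  0  0  1  1  1  1  1  1  1  1  2
 Q  0  0  0  1  2  2  2  2  2  2  2  2
 Q  0  0  0  1  2  3  3  3  3  3  3  3
 Q  0  0  0  1  2  3  3  3  3  3  3  3
 H  0  0  0  1  2  3  3  3  3  3  4  4
 Q  0  0  0  1  2  3  3  3  3  3  4  4
 M  0  1  1  1  2  3  4  4  4  4  4  4
dp[9][11] = 4. One LCS (by backtracking along matches): AQQH.

4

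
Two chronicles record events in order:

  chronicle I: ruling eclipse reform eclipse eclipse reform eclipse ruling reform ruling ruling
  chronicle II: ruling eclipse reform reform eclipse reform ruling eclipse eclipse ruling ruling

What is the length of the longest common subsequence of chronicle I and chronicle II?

Pick ruling (chronicle I #1, chronicle II #1) → eclipse (chronicle I #2, chronicle II #2) → reform (chronicle I #3, chronicle II #4) → eclipse (chronicle I #4, chronicle II #5) → eclipse (chronicle I #5, chronicle II #8) → eclipse (chronicle I #7, chronicle II #9) → ruling (chronicle I #10, chronicle II #10) → ruling (chronicle I #11, chronicle II #11); all 8 events appear in both, in order, and the DP table's final entry dp[11][11] is also 8, so no common subsequence is longer.

8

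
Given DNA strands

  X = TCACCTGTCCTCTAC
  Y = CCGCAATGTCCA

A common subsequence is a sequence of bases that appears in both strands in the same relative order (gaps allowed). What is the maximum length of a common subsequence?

9

Match C [2,1] → C [4,2] → C [5,4] → T [6,7] → G [7,8] → T [8,9] → C [10,10] → C [12,11] → A [14,12] — 9 bases in the same relative order in both, and the DP table's final entry dp[15][12] is also 9, so no common subsequence is longer.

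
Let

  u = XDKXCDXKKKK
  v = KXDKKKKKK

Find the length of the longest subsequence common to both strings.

7

One common subsequence of length 7: X [1,2] → D [2,3] → K [3,5] → K [8,6] → K [9,7] → K [10,8] → K [11,9]. dp[11][9] = 7 confirms this is the maximum.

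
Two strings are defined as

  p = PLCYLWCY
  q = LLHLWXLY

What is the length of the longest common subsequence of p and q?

Let dp[i][j] be the LCS length of the first i characters of p and the first j characters of q. dp[i][j] = dp[i-1][j-1]+1 when the i-th and j-th characters match, else max(dp[i-1][j], dp[i][j-1]).
    ·  L  L  H  L  W  X  L  Y
 ·  0  0  0  0  0  0  0  0  0
 P  0  0  0  0  0  0  0  0  0
 L  0  1  1  1  1  1  1  1  1
 C  0  1  1  1  1  1  1  1  1
 Y  0  1  1  1  1  1  1  1  2
 L  0  1  2  2  2  2  2  2  2
 W  0  1  2  2  2  3  3  3  3
 C  0  1  2  2  2  3  3  3  3
 Y  0  1  2  2  2  3  3  3  4
dp[8][8] = 4. One LCS (by backtracking along matches): LLWY.

4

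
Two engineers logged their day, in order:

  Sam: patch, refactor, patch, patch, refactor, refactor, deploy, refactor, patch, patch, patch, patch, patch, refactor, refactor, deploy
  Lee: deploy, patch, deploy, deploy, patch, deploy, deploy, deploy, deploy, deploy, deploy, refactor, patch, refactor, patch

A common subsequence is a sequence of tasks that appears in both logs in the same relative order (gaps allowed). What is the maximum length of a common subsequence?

6

One common subsequence of length 6: patch (Sam #1, Lee #2), patch (Sam #3, Lee #5), deploy (Sam #7, Lee #11), refactor (Sam #8, Lee #12), patch (Sam #9, Lee #13), patch (Sam #13, Lee #15). Since dp[16][15] = 6, nothing longer is possible.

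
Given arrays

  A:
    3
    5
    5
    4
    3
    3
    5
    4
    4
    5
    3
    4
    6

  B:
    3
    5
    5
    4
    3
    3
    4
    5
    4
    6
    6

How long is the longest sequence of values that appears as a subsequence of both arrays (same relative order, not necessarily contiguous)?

10

Taking 3 (A #1, B #1); then 5 (A #2, B #2); then 5 (A #3, B #3); then 4 (A #4, B #4); then 3 (A #5, B #5); then 3 (A #6, B #6); then 4 (A #9, B #7); then 5 (A #10, B #8); then 4 (A #12, B #9); then 6 (A #13, B #11) gives a common subsequence of length 10. Since dp[13][11] = 10, nothing longer is possible.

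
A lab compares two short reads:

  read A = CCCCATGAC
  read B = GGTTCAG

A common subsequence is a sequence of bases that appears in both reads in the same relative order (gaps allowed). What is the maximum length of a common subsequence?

Match C at read A[4]=read B[5] → A at read A[5]=read B[6] → G at read A[7]=read B[7] — 3 bases in the same relative order in both. dp[9][7] = 3 confirms this is the maximum.

3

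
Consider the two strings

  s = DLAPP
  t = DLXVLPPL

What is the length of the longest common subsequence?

4

Match D at s[1]=t[1], L at s[2]=t[5], P at s[4]=t[6], P at s[5]=t[7] — 4 characters in the same relative order in both, and the DP table's final entry dp[5][8] is also 4, so no common subsequence is longer.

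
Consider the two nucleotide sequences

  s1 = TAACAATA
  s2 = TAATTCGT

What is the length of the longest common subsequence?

5

Let dp[i][j] be the LCS length of the first i bases of s1 and the first j bases of s2. dp[i][j] = dp[i-1][j-1]+1 when the i-th and j-th bases match, else max(dp[i-1][j], dp[i][j-1]).
    ·  T  A  A  T  T  C  G  T
 ·  0  0  0  0  0  0  0  0  0
 T  0  1  1  1  1  1  1  1  1
 A  0  1  2  2  2  2  2  2  2
 A  0  1  2  3  3  3  3  3  3
 C  0  1  2  3  3  3  4  4  4
 A  0  1  2  3  3  3  4  4  4
 A  0  1  2  3  3  3  4  4  4
 T  0  1  2  3  4  4  4  4  5
 A  0  1  2  3  4  4  4  4  5
dp[8][8] = 5. One LCS (by backtracking along matches): TAACT.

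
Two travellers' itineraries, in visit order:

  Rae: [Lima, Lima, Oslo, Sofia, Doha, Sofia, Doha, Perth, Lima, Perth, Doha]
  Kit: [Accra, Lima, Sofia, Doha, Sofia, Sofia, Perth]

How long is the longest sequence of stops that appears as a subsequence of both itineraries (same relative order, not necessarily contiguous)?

5

Pick Lima [2,2] → Sofia [4,3] → Doha [5,4] → Sofia [6,6] → Perth [10,7]; all 5 stops appear in both, in order. dp[11][7] = 5 confirms this is the maximum.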